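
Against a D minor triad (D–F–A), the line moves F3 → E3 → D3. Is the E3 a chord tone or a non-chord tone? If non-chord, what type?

Non-chord tone — a passing tone.

The harmony at that moment is D minor triad (D, F, A); E3 is not a chord tone.
It is approached by step down from F3 and left by step down to D3.
Step in, step out in the same direction — a passing tone.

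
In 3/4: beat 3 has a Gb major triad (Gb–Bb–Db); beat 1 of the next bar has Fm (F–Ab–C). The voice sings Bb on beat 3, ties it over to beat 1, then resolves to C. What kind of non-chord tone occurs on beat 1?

The harmony at that moment is F minor triad (F, Ab, C); Bb is not a chord tone.
It is held over (the same pitch as the preceding Bb) and left by step up to C.
Held over from the previous chord and resolving up by step — a retardation.

Retardation.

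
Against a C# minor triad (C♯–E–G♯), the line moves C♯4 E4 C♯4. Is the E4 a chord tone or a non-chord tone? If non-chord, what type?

C# minor triad contains C♯, E, G♯; E is the third, so it is a chord tone.

Chord tone (the third of C# minor triad).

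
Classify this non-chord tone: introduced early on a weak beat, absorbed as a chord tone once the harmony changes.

Anticipation.

Approach: ahead of the chord change (typically by step), so it is dissonant against the current harmony. Departure: none — the same pitch is restated or held and is a chord tone of the new harmony.
Dissonant first, consonant once the harmony catches up: the note simply arrives early — an anticipation. (The reverse timing, consonant first and dissonant after the change, would be a suspension or retardation.)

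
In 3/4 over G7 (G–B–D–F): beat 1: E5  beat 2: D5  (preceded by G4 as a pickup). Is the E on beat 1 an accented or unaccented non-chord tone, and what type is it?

Accented appoggiatura.

The harmony at that moment is G dominant seventh chord (G, B, D, F); E5 is not a chord tone.
It is approached by leap up from G4 and left by step down to D5.
Leap in, step out — an appoggiatura.
It falls on the downbeat, so it is accented.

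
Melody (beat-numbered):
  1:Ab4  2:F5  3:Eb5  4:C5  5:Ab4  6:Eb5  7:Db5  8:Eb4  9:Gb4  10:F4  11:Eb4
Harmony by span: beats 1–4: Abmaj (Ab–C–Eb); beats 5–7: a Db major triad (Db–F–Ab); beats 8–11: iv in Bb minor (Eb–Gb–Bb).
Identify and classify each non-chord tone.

The harmony at that moment is Ab major triad (Ab, C, Eb); F5 is not a chord tone.
It is approached by leap up from Ab4 and left by step down to Eb5.
Leap in, step out — an appoggiatura.
The harmony at that moment is Db major triad (Db, F, Ab); Eb5 is not a chord tone.
It is approached by leap up from Ab4 and left by step down to Db5.
Leap in, step out — an appoggiatura.
The harmony at that moment is Eb minor triad (Eb, Gb, Bb); F4 is not a chord tone.
It is approached by step down from Gb4 and left by step down to Eb4.
Step in, step out in the same direction — a passing tone.

F5 (beat 2) — appoggiatura; Eb5 (beat 6) — appoggiatura; F4 (beat 10) — passing tone.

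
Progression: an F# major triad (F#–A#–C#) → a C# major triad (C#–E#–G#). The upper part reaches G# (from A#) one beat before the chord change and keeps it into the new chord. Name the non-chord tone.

G# is an anticipation.

The harmony at that moment is F# major triad (F#, A#, C#); G# is not a chord tone.
It is approached by step down from A# and then sustained as the same pitch into the next harmony.
Arriving early and becoming a chord tone when the harmony changes — an anticipation.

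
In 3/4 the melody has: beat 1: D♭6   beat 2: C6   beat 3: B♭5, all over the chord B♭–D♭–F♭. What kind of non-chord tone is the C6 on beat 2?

Passing tone.

The harmony at that moment is B♭ diminished triad (B♭, D♭, F♭); C6 is not a chord tone.
It is approached by step down from D♭6 and left by step down to B♭5.
Step in, step out in the same direction — a passing tone.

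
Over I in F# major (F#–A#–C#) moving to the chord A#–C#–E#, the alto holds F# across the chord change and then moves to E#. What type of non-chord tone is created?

The harmony at that moment is A# minor triad (A#, C#, E#); F# is not a chord tone.
It is held over (the same pitch as the preceding F#) and left by step down to E#.
Held over from the previous chord and resolving down by step — a suspension.

F# is a suspension.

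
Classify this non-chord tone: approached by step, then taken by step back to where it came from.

Neighbor tone.

Approach: by step. Departure: by step in the opposite direction, back to the starting pitch.
Stepwise on both sides but reversing to return to the same chord tone — a neighbor tone. (Had it continued onward in the same direction it would be a passing tone instead.)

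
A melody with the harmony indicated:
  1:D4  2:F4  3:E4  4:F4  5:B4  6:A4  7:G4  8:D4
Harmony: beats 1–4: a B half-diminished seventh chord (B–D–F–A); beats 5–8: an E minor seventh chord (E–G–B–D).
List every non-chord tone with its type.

The harmony at that moment is B half-diminished seventh chord (B, D, F, A); E4 is not a chord tone.
It is approached by step down from F4 and left by step up to F4.
Step away and step back to the same note — a neighbor tone (lower neighbor).
The harmony at that moment is E minor seventh chord (E, G, B, D); A4 is not a chord tone.
It is approached by step down from B4 and left by step down to G4.
Step in, step out in the same direction — a passing tone.

E4 (beat 3) — neighbor tone; A4 (beat 6) — passing tone.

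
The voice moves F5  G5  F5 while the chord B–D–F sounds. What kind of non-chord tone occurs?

G5 is a neighbor tone.

The harmony at that moment is B diminished triad (B, D, F); G5 is not a chord tone.
It is approached by step up from F5 and left by step down to F5.
Step away and step back to the same note — a neighbor tone (upper neighbor).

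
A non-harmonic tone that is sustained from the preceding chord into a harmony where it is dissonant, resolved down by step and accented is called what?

Suspension.

Approach: by preparation — the pitch is first a chord tone, then held (tied or repeated) while the harmony changes under it. Departure: down by step. Metric position: strong.
A prepared dissonance that resolves downward by step — a suspension. (The same figure resolving upward would be a retardation.)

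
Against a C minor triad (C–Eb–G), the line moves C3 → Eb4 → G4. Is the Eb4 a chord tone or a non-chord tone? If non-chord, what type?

Chord tone (the third of C minor triad).

C minor triad contains C, Eb, G; Eb is the third, so it is a chord tone.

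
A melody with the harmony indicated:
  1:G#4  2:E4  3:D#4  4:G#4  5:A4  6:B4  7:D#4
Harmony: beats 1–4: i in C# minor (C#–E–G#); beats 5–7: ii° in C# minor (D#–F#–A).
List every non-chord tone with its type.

The harmony at that moment is C# minor triad (C#, E, G#); D#4 is not a chord tone.
It is approached by step down from E4 and left by leap up to G#4.
Step in, leap out — an escape tone.
The harmony at that moment is D# diminished triad (D#, F#, A); B4 is not a chord tone.
It is approached by step up from A4 and left by leap down to D#4.
Step in, leap out — an escape tone.

D#4 (beat 3) — escape tone; B4 (beat 6) — escape tone.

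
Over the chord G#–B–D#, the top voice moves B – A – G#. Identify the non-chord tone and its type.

The harmony at that moment is G# minor triad (G#, B, D#); A is not a chord tone.
It is approached by step down from B and left by step down to G#.
Step in, step out in the same direction — a passing tone.

A is a passing tone.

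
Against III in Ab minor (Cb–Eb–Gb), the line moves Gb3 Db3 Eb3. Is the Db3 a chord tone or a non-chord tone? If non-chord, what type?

Non-chord tone — an appoggiatura.

The harmony at that moment is Cb major triad (Cb, Eb, Gb); Db3 is not a chord tone.
It is approached by leap down from Gb3 and left by step up to Eb3.
Leap in, step out — an appoggiatura.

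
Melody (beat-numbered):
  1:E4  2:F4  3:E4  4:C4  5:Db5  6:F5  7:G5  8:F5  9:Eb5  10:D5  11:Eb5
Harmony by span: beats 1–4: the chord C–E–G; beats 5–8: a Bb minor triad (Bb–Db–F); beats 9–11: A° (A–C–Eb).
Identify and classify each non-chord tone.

The harmony at that moment is C major triad (C, E, G); F4 is not a chord tone.
It is approached by step up from E4 and left by step down to E4.
Step away and step back to the same note — a neighbor tone (upper neighbor).
The harmony at that moment is Bb minor triad (Bb, Db, F); G5 is not a chord tone.
It is approached by step up from F5 and left by step down to F5.
Step away and step back to the same note — a neighbor tone (upper neighbor).
The harmony at that moment is A diminished triad (A, C, Eb); D5 is not a chord tone.
It is approached by step down from Eb5 and left by step up to Eb5.
Step away and step back to the same note — a neighbor tone (lower neighbor).

F4 (beat 2) — neighbor tone; G5 (beat 7) — neighbor tone; D5 (beat 10) — neighbor tone.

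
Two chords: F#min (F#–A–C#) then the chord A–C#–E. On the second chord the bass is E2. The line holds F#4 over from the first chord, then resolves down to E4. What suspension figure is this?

At the second chord the bass is E2. The suspended F#4 lies a ninth above the bass; after resolving down by step to E4, the interval above the bass becomes an octave.
Suspension figures are named by those two intervals: 9–8.

9–8 suspension.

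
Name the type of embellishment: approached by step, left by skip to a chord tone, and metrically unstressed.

Escape tone.

Approach: by step. Departure: by leap. Metric position: weak.
Step in, leap out, from a weak position — an escape tone (échappée). (It is the mirror image of the appoggiatura, which leaps in and steps out on a strong beat.)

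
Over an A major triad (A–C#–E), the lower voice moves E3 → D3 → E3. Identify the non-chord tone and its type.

D3 is a neighbor tone.

The harmony at that moment is A major triad (A, C#, E); D3 is not a chord tone.
It is approached by step down from E3 and left by step up to E3.
Step away and step back to the same note — a neighbor tone (lower neighbor).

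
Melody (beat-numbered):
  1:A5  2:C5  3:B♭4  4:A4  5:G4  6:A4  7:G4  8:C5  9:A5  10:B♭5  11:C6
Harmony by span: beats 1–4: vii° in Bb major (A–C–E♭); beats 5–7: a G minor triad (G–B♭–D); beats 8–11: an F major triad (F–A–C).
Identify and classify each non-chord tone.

B♭4 (beat 3) — passing tone; A4 (beat 6) — neighbor tone; B♭5 (beat 10) — passing tone.

The harmony at that moment is A diminished triad (A, C, E♭); B♭4 is not a chord tone.
It is approached by step down from C5 and left by step down to A4.
Step in, step out in the same direction — a passing tone.
The harmony at that moment is G minor triad (G, B♭, D); A4 is not a chord tone.
It is approached by step up from G4 and left by step down to G4.
Step away and step back to the same note — a neighbor tone (upper neighbor).
The harmony at that moment is F major triad (F, A, C); B♭5 is not a chord tone.
It is approached by step up from A5 and left by step up to C6.
Step in, step out in the same direction — a passing tone.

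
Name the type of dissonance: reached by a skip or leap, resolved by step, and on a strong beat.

Approach: by leap. Departure: by step. Metric position: strong.
Leap in, step out, in a metrically strong position — an appoggiatura. (It is the mirror image of the escape tone, which steps in and leaps out from a weak position.)

Appoggiatura.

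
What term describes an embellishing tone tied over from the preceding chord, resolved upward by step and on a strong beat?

Approach: by preparation — the pitch is first a chord tone, then held (tied or repeated) while the harmony changes under it. Departure: up by step. Metric position: strong.
A prepared dissonance that resolves upward by step — a retardation. (The same figure resolving downward would be a suspension.)

Retardation.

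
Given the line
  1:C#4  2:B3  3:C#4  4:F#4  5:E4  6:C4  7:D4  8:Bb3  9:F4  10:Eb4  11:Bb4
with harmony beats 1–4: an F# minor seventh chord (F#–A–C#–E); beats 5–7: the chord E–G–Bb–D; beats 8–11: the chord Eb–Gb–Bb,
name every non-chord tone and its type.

B3 (beat 2) — neighbor tone; C4 (beat 6) — appoggiatura; F4 (beat 9) — appoggiatura.

The harmony at that moment is F# minor seventh chord (F#, A, C#, E); B3 is not a chord tone.
It is approached by step down from C#4 and left by step up to C#4.
Step away and step back to the same note — a neighbor tone (lower neighbor).
The harmony at that moment is E half-diminished seventh chord (E, G, Bb, D); C4 is not a chord tone.
It is approached by leap down from E4 and left by step up to D4.
Leap in, step out — an appoggiatura.
The harmony at that moment is Eb minor triad (Eb, Gb, Bb); F4 is not a chord tone.
It is approached by leap up from Bb3 and left by step down to Eb4.
Leap in, step out — an appoggiatura.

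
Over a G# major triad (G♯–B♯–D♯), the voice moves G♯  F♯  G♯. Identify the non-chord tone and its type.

F♯ is a neighbor tone.

The harmony at that moment is G♯ major triad (G♯, B♯, D♯); F♯ is not a chord tone.
It is approached by step down from G♯ and left by step up to G♯.
Step away and step back to the same note — a neighbor tone (lower neighbor).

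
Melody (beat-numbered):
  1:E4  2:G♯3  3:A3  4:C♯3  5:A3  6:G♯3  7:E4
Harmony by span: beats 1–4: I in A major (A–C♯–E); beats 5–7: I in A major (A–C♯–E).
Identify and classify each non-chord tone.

The harmony at that moment is A major triad (A, C♯, E); G♯3 is not a chord tone.
It is approached by leap down from E4 and left by step up to A3.
Leap in, step out — an appoggiatura.
The harmony at that moment is A major triad (A, C♯, E); G♯3 is not a chord tone.
It is approached by step down from A3 and left by leap up to E4.
Step in, leap out — an escape tone.

G♯3 (beat 2) — appoggiatura; G♯3 (beat 6) — escape tone.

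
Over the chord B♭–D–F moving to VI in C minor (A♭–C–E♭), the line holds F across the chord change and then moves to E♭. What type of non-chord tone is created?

The harmony at that moment is A♭ major triad (A♭, C, E♭); F is not a chord tone.
It is held over (the same pitch as the preceding F) and left by step down to E♭.
Held over from the previous chord and resolving down by step — a suspension.

F is a suspension.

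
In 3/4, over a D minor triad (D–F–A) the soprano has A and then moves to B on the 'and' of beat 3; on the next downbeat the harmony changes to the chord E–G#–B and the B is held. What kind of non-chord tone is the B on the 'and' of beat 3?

Anticipation.

The harmony at that moment is D minor triad (D, F, A); B is not a chord tone.
It is approached by step up from A and then sustained as the same pitch into the next harmony.
Arriving early and becoming a chord tone when the harmony changes — an anticipation.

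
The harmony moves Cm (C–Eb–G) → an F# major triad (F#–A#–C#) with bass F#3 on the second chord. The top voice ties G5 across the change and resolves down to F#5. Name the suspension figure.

At the second chord the bass is F#3. The suspended G5 lies a ninth above the bass; after resolving down by step to F#5, the interval above the bass becomes an octave.
Suspension figures are named by those two intervals: 9–8.

9–8 suspension.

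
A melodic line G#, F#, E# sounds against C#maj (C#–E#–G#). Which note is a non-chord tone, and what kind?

F# is a passing tone.

The harmony at that moment is C# major triad (C#, E#, G#); F# is not a chord tone.
It is approached by step down from G# and left by step down to E#.
Step in, step out in the same direction — a passing tone.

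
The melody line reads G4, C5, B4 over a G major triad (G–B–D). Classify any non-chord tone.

The harmony at that moment is G major triad (G, B, D); C5 is not a chord tone.
It is approached by leap up from G4 and left by step down to B4.
Leap in, step out — an appoggiatura.

C5 is an appoggiatura.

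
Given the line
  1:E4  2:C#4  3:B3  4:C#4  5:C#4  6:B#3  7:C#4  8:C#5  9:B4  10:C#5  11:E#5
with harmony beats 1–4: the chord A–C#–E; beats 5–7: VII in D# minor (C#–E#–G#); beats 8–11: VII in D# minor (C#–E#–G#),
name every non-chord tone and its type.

B3 (beat 3) — neighbor tone; B#3 (beat 6) — neighbor tone; B4 (beat 9) — neighbor tone.

The harmony at that moment is A major triad (A, C#, E); B3 is not a chord tone.
It is approached by step down from C#4 and left by step up to C#4.
Step away and step back to the same note — a neighbor tone (lower neighbor).
The harmony at that moment is C# major triad (C#, E#, G#); B#3 is not a chord tone.
It is approached by step down from C#4 and left by step up to C#4.
Step away and step back to the same note — a neighbor tone (lower neighbor).
The harmony at that moment is C# major triad (C#, E#, G#); B4 is not a chord tone.
It is approached by step down from C#5 and left by step up to C#5.
Step away and step back to the same note — a neighbor tone (lower neighbor).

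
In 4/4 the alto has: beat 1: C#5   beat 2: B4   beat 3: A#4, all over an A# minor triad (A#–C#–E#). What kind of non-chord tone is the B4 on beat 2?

Passing tone.

The harmony at that moment is A# minor triad (A#, C#, E#); B4 is not a chord tone.
It is approached by step down from C#5 and left by step down to A#4.
Step in, step out in the same direction — a passing tone.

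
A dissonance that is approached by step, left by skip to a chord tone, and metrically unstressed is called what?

Escape tone.

Approach: by step. Departure: by leap. Metric position: weak.
Step in, leap out, from a weak position — an escape tone (échappée). (It is the mirror image of the appoggiatura, which leaps in and steps out on a strong beat.)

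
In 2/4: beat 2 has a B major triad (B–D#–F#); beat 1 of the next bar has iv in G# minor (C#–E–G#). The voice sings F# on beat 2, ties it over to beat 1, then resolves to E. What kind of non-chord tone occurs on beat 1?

The harmony at that moment is C# minor triad (C#, E, G#); F# is not a chord tone.
It is held over (the same pitch as the preceding F#) and left by step down to E.
Held over from the previous chord and resolving down by step — a suspension.

Suspension.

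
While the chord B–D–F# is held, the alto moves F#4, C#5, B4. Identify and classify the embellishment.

The harmony at that moment is B minor triad (B, D, F#); C#5 is not a chord tone.
It is approached by leap up from F#4 and left by step down to B4.
Leap in, step out — an appoggiatura.

C#5 is an appoggiatura.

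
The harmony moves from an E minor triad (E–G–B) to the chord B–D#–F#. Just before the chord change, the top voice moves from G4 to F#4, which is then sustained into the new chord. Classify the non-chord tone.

F#4 is an anticipation.

The harmony at that moment is E minor triad (E, G, B); F#4 is not a chord tone.
It is approached by step down from G4 and then sustained as the same pitch into the next harmony.
Arriving early and becoming a chord tone when the harmony changes — an anticipation.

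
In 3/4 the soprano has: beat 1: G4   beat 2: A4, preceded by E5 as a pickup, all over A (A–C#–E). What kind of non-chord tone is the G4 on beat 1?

The harmony at that moment is A major triad (A, C#, E); G4 is not a chord tone.
It is approached by leap down from E5 and left by step up to A4.
Leap in, step out, metrically accented — an appoggiatura.

Appoggiatura.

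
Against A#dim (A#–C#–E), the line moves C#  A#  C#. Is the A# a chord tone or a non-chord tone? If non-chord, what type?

A# diminished triad contains A#, C#, E; A# is the root, so it is a chord tone.

Chord tone (the root of A# diminished triad).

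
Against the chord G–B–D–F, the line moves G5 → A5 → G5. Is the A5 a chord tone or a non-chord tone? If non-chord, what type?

The harmony at that moment is G dominant seventh chord (G, B, D, F); A5 is not a chord tone.
It is approached by step up from G5 and left by step down to G5.
Step away and step back to the same note — a neighbor tone (upper neighbor).

Non-chord tone — a neighbor tone.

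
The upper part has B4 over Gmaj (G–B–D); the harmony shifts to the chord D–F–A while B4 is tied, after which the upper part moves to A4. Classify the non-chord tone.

The harmony at that moment is D minor triad (D, F, A); B4 is not a chord tone.
It is held over (the same pitch as the preceding B4) and left by step down to A4.
Held over from the previous chord and resolving down by step — a suspension.

B4 is a suspension.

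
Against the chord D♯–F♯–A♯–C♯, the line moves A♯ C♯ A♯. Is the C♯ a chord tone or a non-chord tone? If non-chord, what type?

Chord tone (the seventh of D# minor seventh chord).

D# minor seventh chord contains D♯, F♯, A♯, C♯; C♯ is the seventh, so it is a chord tone.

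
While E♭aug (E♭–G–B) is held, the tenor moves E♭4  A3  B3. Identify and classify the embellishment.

The harmony at that moment is E♭ augmented triad (E♭, G, B); A3 is not a chord tone.
It is approached by leap down from E♭4 and left by step up to B3.
Leap in, step out — an appoggiatura.

A3 is an appoggiatura.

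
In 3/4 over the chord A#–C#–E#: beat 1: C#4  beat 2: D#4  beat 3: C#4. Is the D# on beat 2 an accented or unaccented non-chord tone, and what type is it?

The harmony at that moment is A# minor triad (A#, C#, E#); D#4 is not a chord tone.
It is approached by step up from C#4 and left by step down to C#4.
Step away and step back to the same note — a neighbor tone (upper neighbor).
It falls on a weak beat, so it is unaccented.

Unaccented neighbor tone.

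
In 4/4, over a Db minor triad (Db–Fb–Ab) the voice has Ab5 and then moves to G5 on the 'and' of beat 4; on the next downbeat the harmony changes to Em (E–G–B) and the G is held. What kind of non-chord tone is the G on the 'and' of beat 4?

The harmony at that moment is Db minor triad (Db, Fb, Ab); G5 is not a chord tone.
It is approached by step down from Ab5 and then sustained as the same pitch into the next harmony.
Arriving early and becoming a chord tone when the harmony changes — an anticipation.

Anticipation.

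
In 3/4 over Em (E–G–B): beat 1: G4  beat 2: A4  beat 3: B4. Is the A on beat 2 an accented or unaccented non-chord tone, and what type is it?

The harmony at that moment is E minor triad (E, G, B); A4 is not a chord tone.
It is approached by step up from G4 and left by step up to B4.
Step in, step out in the same direction — a passing tone.
It falls on a weak beat, so it is unaccented.

Unaccented passing tone.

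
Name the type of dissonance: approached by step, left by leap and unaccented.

Approach: by step. Departure: by leap. Metric position: weak.
Step in, leap out, from a weak position — an escape tone (échappée). (It is the mirror image of the appoggiatura, which leaps in and steps out on a strong beat.)

Escape tone.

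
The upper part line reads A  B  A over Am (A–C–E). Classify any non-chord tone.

The harmony at that moment is A minor triad (A, C, E); B is not a chord tone.
It is approached by step up from A and left by step down to A.
Step away and step back to the same note — a neighbor tone (upper neighbor).

B is a neighbor tone.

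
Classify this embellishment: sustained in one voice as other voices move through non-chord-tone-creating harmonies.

Pedal tone.

Approach: none. Departure: none — a single pitch is sustained while the chords change around it, passing through harmonies that do not contain it.
No melodic motion at all; the dissonance is created entirely by the moving harmonies against the stationary note — a pedal tone (pedal point).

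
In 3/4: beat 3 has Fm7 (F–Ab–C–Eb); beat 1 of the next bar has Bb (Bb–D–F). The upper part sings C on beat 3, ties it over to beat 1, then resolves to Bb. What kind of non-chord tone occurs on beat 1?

The harmony at that moment is Bb major triad (Bb, D, F); C is not a chord tone.
It is held over (the same pitch as the preceding C) and left by step down to Bb.
Held over from the previous chord and resolving down by step — a suspension.

Suspension.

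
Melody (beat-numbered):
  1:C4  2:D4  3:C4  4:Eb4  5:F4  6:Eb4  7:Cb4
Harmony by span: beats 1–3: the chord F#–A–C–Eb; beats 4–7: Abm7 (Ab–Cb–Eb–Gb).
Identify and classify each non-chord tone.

The harmony at that moment is F# diminished seventh chord (F#, A, C, Eb); D4 is not a chord tone.
It is approached by step up from C4 and left by step down to C4.
Step away and step back to the same note — a neighbor tone (upper neighbor).
The harmony at that moment is Ab minor seventh chord (Ab, Cb, Eb, Gb); F4 is not a chord tone.
It is approached by step up from Eb4 and left by step down to Eb4.
Step away and step back to the same note — a neighbor tone (upper neighbor).

D4 (beat 2) — neighbor tone; F4 (beat 5) — neighbor tone.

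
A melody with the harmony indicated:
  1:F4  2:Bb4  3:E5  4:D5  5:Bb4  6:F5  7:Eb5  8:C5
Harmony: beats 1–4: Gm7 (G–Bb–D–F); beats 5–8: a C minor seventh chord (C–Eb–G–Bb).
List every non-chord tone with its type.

The harmony at that moment is G minor seventh chord (G, Bb, D, F); E5 is not a chord tone.
It is approached by leap up from Bb4 and left by step down to D5.
Leap in, step out — an appoggiatura.
The harmony at that moment is C minor seventh chord (C, Eb, G, Bb); F5 is not a chord tone.
It is approached by leap up from Bb4 and left by step down to Eb5.
Leap in, step out — an appoggiatura.

E5 (beat 3) — appoggiatura; F5 (beat 6) — appoggiatura.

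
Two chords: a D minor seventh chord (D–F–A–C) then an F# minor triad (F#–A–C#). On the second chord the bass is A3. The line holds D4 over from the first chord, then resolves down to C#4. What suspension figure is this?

At the second chord the bass is A3. The suspended D4 lies a fourth above the bass; after resolving down by step to C#4, the interval above the bass becomes a third.
Suspension figures are named by those two intervals: 4–3.

4–3 suspension.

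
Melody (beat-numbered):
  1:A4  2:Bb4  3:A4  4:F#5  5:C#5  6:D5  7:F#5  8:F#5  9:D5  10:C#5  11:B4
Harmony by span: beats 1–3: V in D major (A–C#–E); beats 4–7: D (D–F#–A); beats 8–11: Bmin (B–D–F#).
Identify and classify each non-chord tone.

Bb4 (beat 2) — neighbor tone; C#5 (beat 5) — appoggiatura; C#5 (beat 10) — passing tone.

The harmony at that moment is A major triad (A, C#, E); Bb4 is not a chord tone.
It is approached by step up from A4 and left by step down to A4.
Step away and step back to the same note — a neighbor tone (upper neighbor).
The harmony at that moment is D major triad (D, F#, A); C#5 is not a chord tone.
It is approached by leap down from F#5 and left by step up to D5.
Leap in, step out — an appoggiatura.
The harmony at that moment is B minor triad (B, D, F#); C#5 is not a chord tone.
It is approached by step down from D5 and left by step down to B4.
Step in, step out in the same direction — a passing tone.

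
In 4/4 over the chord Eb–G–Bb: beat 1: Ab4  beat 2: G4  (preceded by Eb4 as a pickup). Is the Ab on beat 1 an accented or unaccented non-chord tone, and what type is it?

Accented appoggiatura.

The harmony at that moment is Eb major triad (Eb, G, Bb); Ab4 is not a chord tone.
It is approached by leap up from Eb4 and left by step down to G4.
Leap in, step out — an appoggiatura.
It falls on the downbeat, so it is accented.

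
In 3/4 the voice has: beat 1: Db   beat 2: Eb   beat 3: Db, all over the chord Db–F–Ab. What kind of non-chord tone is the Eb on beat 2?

Upper neighbor tone.

The harmony at that moment is Db major triad (Db, F, Ab); Eb is not a chord tone.
It is approached by step up from Db and left by step down to Db.
Step away and step back to the same note — a neighbor tone (upper neighbor).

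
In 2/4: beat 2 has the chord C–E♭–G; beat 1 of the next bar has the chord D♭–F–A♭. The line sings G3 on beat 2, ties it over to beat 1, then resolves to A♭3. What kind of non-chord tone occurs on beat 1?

Retardation.

The harmony at that moment is D♭ major triad (D♭, F, A♭); G3 is not a chord tone.
It is held over (the same pitch as the preceding G3) and left by step up to A♭3.
Held over from the previous chord and resolving up by step — a retardation.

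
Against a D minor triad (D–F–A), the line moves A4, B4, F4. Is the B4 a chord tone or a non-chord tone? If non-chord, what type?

Non-chord tone — an escape tone.

The harmony at that moment is D minor triad (D, F, A); B4 is not a chord tone.
It is approached by step up from A4 and left by leap down to F4.
Step in, leap out — an escape tone.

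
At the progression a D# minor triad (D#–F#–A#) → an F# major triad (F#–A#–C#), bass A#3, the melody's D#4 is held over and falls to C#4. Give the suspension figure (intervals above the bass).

At the second chord the bass is A#3. The suspended D#4 lies a fourth above the bass; after resolving down by step to C#4, the interval above the bass becomes a third.
Suspension figures are named by those two intervals: 4–3.

4–3 suspension.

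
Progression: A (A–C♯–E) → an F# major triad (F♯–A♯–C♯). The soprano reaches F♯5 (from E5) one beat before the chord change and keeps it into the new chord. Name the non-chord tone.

F♯5 is an anticipation.

The harmony at that moment is A major triad (A, C♯, E); F♯5 is not a chord tone.
It is approached by step up from E5 and then sustained as the same pitch into the next harmony.
Arriving early and becoming a chord tone when the harmony changes — an anticipation.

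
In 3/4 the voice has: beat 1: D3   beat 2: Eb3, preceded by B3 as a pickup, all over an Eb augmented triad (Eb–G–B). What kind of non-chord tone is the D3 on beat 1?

Appoggiatura.

The harmony at that moment is Eb augmented triad (Eb, G, B); D3 is not a chord tone.
It is approached by leap down from B3 and left by step up to Eb3.
Leap in, step out, metrically accented — an appoggiatura.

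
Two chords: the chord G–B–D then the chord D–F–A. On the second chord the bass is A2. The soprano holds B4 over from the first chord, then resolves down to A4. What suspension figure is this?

9–8 suspension.

At the second chord the bass is A2. The suspended B4 lies a ninth above the bass; after resolving down by step to A4, the interval above the bass becomes an octave.
Suspension figures are named by those two intervals: 9–8.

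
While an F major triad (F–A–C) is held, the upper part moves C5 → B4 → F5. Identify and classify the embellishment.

The harmony at that moment is F major triad (F, A, C); B4 is not a chord tone.
It is approached by step down from C5 and left by leap up to F5.
Step in, leap out — an escape tone.

B4 is an escape tone.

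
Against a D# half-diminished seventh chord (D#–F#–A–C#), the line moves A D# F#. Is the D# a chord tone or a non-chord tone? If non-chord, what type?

D# half-diminished seventh chord contains D#, F#, A, C#; D# is the root, so it is a chord tone.

Chord tone (the root of D# half-diminished seventh chord).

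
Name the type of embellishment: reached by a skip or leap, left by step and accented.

Approach: by leap. Departure: by step. Metric position: strong.
Leap in, step out, in a metrically strong position — an appoggiatura. (It is the mirror image of the escape tone, which steps in and leaps out from a weak position.)

Appoggiatura.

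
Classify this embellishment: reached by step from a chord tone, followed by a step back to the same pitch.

Approach: by step. Departure: by step in the opposite direction, back to the starting pitch.
Stepwise on both sides but reversing to return to the same chord tone — a neighbor tone. (Had it continued onward in the same direction it would be a passing tone instead.)

Neighbor tone.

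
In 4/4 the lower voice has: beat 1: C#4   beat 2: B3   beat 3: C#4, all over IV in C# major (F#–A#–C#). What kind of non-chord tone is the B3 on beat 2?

The harmony at that moment is F# major triad (F#, A#, C#); B3 is not a chord tone.
It is approached by step down from C#4 and left by step up to C#4.
Step away and step back to the same note — a neighbor tone (lower neighbor).

Lower neighbor tone.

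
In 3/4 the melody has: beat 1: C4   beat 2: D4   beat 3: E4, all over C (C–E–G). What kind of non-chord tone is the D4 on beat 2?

The harmony at that moment is C major triad (C, E, G); D4 is not a chord tone.
It is approached by step up from C4 and left by step up to E4.
Step in, step out in the same direction — a passing tone.

Passing tone.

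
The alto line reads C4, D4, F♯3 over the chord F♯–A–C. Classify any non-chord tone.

D4 is an escape tone.

The harmony at that moment is F♯ diminished triad (F♯, A, C); D4 is not a chord tone.
It is approached by step up from C4 and left by leap down to F♯3.
Step in, leap out — an escape tone.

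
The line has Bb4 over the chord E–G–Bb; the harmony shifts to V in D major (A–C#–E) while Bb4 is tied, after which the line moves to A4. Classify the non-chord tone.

The harmony at that moment is A major triad (A, C#, E); Bb4 is not a chord tone.
It is held over (the same pitch as the preceding Bb4) and left by step down to A4.
Held over from the previous chord and resolving down by step — a suspension.

Bb4 is a suspension.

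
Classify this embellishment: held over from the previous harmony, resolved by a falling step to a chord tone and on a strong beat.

Approach: by preparation — the pitch is first a chord tone, then held (tied or repeated) while the harmony changes under it. Departure: down by step. Metric position: strong.
A prepared dissonance that resolves downward by step — a suspension. (The same figure resolving upward would be a retardation.)

Suspension.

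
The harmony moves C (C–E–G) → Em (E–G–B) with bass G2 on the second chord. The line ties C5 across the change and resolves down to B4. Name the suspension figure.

At the second chord the bass is G2. The suspended C5 lies a fourth above the bass; after resolving down by step to B4, the interval above the bass becomes a third.
Suspension figures are named by those two intervals: 4–3.

4–3 suspension.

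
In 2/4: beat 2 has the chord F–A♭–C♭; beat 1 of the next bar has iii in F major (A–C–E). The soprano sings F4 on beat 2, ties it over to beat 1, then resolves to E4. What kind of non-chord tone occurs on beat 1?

Suspension.

The harmony at that moment is A minor triad (A, C, E); F4 is not a chord tone.
It is held over (the same pitch as the preceding F4) and left by step down to E4.
Held over from the previous chord and resolving down by step — a suspension.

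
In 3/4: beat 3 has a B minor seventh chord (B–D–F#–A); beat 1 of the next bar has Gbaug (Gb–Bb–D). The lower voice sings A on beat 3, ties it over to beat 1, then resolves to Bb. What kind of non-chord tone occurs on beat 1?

Retardation.

The harmony at that moment is Gb augmented triad (Gb, Bb, D); A is not a chord tone.
It is held over (the same pitch as the preceding A) and left by step up to Bb.
Held over from the previous chord and resolving up by step — a retardation.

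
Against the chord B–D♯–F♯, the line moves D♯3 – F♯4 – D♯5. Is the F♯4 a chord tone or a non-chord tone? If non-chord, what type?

Chord tone (the fifth of B major triad).

B major triad contains B, D♯, F♯; F♯ is the fifth, so it is a chord tone.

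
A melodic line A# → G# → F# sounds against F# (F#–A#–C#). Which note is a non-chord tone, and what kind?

The harmony at that moment is F# major triad (F#, A#, C#); G# is not a chord tone.
It is approached by step down from A# and left by step down to F#.
Step in, step out in the same direction — a passing tone.

G# is a passing tone.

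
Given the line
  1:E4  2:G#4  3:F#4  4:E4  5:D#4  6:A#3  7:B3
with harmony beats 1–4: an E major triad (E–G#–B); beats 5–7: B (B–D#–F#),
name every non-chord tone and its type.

The harmony at that moment is E major triad (E, G#, B); F#4 is not a chord tone.
It is approached by step down from G#4 and left by step down to E4.
Step in, step out in the same direction — a passing tone.
The harmony at that moment is B major triad (B, D#, F#); A#3 is not a chord tone.
It is approached by leap down from D#4 and left by step up to B3.
Leap in, step out — an appoggiatura.

F#4 (beat 3) — passing tone; A#3 (beat 6) — appoggiatura.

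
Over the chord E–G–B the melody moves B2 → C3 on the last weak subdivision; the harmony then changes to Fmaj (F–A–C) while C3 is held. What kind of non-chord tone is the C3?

The harmony at that moment is E minor triad (E, G, B); C3 is not a chord tone.
It is approached by step up from B2 and then sustained as the same pitch into the next harmony.
Arriving early and becoming a chord tone when the harmony changes — an anticipation.

C3 is an anticipation.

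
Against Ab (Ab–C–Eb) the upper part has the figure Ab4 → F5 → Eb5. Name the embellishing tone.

F5 is an appoggiatura.

The harmony at that moment is Ab major triad (Ab, C, Eb); F5 is not a chord tone.
It is approached by leap up from Ab4 and left by step down to Eb5.
Leap in, step out — an appoggiatura.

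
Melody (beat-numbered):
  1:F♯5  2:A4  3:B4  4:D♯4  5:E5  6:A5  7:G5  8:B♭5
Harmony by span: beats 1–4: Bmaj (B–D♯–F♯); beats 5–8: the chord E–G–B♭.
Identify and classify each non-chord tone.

A4 (beat 2) — appoggiatura; A5 (beat 6) — appoggiatura.

The harmony at that moment is B major triad (B, D♯, F♯); A4 is not a chord tone.
It is approached by leap down from F♯5 and left by step up to B4.
Leap in, step out — an appoggiatura.
The harmony at that moment is E diminished triad (E, G, B♭); A5 is not a chord tone.
It is approached by leap up from E5 and left by step down to G5.
Leap in, step out — an appoggiatura.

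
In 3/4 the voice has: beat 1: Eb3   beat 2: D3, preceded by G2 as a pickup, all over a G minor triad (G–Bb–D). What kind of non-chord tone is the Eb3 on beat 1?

Appoggiatura.

The harmony at that moment is G minor triad (G, Bb, D); Eb3 is not a chord tone.
It is approached by leap up from G2 and left by step down to D3.
Leap in, step out, metrically accented — an appoggiatura.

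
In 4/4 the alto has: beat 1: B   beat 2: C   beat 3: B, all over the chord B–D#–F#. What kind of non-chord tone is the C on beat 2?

The harmony at that moment is B major triad (B, D#, F#); C is not a chord tone.
It is approached by step up from B and left by step down to B.
Step away and step back to the same note — a neighbor tone (upper neighbor).

Upper neighbor tone.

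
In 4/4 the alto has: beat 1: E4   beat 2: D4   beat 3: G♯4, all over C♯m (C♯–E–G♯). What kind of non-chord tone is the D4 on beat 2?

Escape tone.

The harmony at that moment is C♯ minor triad (C♯, E, G♯); D4 is not a chord tone.
It is approached by step down from E4 and left by leap up to G♯4.
Step in, leap out, on a weak beat — an escape tone.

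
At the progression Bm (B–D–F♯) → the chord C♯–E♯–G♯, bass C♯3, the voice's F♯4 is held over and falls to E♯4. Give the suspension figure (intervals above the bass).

At the second chord the bass is C♯3. The suspended F♯4 lies a fourth above the bass; after resolving down by step to E♯4, the interval above the bass becomes a third.
Suspension figures are named by those two intervals: 4–3.

4–3 suspension.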